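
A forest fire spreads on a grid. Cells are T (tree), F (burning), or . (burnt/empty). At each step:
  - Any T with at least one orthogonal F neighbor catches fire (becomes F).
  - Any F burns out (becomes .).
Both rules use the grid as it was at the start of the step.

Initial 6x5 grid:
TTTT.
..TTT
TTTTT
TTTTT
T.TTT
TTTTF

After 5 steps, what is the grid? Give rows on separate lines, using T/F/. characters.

Step 1: 2 trees catch fire, 1 burn out
  TTTT.
  ..TTT
  TTTTT
  TTTTT
  T.TTF
  TTTF.
Step 2: 3 trees catch fire, 2 burn out
  TTTT.
  ..TTT
  TTTTT
  TTTTF
  T.TF.
  TTF..
Step 3: 4 trees catch fire, 3 burn out
  TTTT.
  ..TTT
  TTTTF
  TTTF.
  T.F..
  TF...
Step 4: 4 trees catch fire, 4 burn out
  TTTT.
  ..TTF
  TTTF.
  TTF..
  T....
  F....
Step 5: 4 trees catch fire, 4 burn out
  TTTT.
  ..TF.
  TTF..
  TF...
  F....
  .....

TTTT.
..TF.
TTF..
TF...
F....
.....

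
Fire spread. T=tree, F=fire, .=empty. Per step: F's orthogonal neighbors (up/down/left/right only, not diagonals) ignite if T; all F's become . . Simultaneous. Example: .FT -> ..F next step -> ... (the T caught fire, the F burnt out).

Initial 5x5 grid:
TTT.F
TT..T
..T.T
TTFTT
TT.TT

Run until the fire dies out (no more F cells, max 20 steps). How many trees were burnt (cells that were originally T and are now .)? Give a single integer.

Answer: 11

Derivation:
Step 1: +4 fires, +2 burnt (F count now 4)
Step 2: +5 fires, +4 burnt (F count now 5)
Step 3: +2 fires, +5 burnt (F count now 2)
Step 4: +0 fires, +2 burnt (F count now 0)
Fire out after step 4
Initially T: 16, now '.': 20
Total burnt (originally-T cells now '.'): 11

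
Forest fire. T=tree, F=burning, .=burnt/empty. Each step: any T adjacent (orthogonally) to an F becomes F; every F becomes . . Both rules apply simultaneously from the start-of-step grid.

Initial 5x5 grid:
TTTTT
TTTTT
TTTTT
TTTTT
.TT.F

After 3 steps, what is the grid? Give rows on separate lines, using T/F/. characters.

Step 1: 1 trees catch fire, 1 burn out
  TTTTT
  TTTTT
  TTTTT
  TTTTF
  .TT..
Step 2: 2 trees catch fire, 1 burn out
  TTTTT
  TTTTT
  TTTTF
  TTTF.
  .TT..
Step 3: 3 trees catch fire, 2 burn out
  TTTTT
  TTTTF
  TTTF.
  TTF..
  .TT..

TTTTT
TTTTF
TTTF.
TTF..
.TT..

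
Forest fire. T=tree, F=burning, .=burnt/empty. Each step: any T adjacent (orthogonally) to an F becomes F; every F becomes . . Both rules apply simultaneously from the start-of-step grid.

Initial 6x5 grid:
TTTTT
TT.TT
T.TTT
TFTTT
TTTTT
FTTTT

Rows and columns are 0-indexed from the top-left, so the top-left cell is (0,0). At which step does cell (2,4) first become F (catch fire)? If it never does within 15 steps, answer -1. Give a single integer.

Step 1: cell (2,4)='T' (+5 fires, +2 burnt)
Step 2: cell (2,4)='T' (+5 fires, +5 burnt)
Step 3: cell (2,4)='T' (+5 fires, +5 burnt)
Step 4: cell (2,4)='F' (+6 fires, +5 burnt)
  -> target ignites at step 4
Step 5: cell (2,4)='.' (+3 fires, +6 burnt)
Step 6: cell (2,4)='.' (+2 fires, +3 burnt)
Step 7: cell (2,4)='.' (+0 fires, +2 burnt)
  fire out at step 7

4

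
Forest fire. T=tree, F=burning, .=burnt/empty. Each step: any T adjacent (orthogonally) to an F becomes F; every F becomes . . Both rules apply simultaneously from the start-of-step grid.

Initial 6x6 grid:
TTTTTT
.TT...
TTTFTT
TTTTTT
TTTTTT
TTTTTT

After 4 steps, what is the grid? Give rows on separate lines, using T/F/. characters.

Step 1: 3 trees catch fire, 1 burn out
  TTTTTT
  .TT...
  TTF.FT
  TTTFTT
  TTTTTT
  TTTTTT
Step 2: 6 trees catch fire, 3 burn out
  TTTTTT
  .TF...
  TF...F
  TTF.FT
  TTTFTT
  TTTTTT
Step 3: 8 trees catch fire, 6 burn out
  TTFTTT
  .F....
  F.....
  TF...F
  TTF.FT
  TTTFTT
Step 4: 7 trees catch fire, 8 burn out
  TF.FTT
  ......
  ......
  F.....
  TF...F
  TTF.FT

TF.FTT
......
......
F.....
TF...F
TTF.FT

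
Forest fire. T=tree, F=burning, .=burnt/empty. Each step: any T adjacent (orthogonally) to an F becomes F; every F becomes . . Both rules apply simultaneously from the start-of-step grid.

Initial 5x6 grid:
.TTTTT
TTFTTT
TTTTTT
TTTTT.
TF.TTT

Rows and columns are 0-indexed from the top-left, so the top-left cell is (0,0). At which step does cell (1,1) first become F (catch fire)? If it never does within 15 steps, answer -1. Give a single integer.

Step 1: cell (1,1)='F' (+6 fires, +2 burnt)
  -> target ignites at step 1
Step 2: cell (1,1)='.' (+8 fires, +6 burnt)
Step 3: cell (1,1)='.' (+5 fires, +8 burnt)
Step 4: cell (1,1)='.' (+4 fires, +5 burnt)
Step 5: cell (1,1)='.' (+1 fires, +4 burnt)
Step 6: cell (1,1)='.' (+1 fires, +1 burnt)
Step 7: cell (1,1)='.' (+0 fires, +1 burnt)
  fire out at step 7

1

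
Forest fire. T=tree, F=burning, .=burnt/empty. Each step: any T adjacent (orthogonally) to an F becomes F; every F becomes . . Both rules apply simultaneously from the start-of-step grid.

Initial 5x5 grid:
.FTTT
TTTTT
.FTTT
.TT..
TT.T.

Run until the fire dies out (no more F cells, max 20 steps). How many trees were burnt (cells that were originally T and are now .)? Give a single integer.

Step 1: +4 fires, +2 burnt (F count now 4)
Step 2: +6 fires, +4 burnt (F count now 6)
Step 3: +4 fires, +6 burnt (F count now 4)
Step 4: +1 fires, +4 burnt (F count now 1)
Step 5: +0 fires, +1 burnt (F count now 0)
Fire out after step 5
Initially T: 16, now '.': 24
Total burnt (originally-T cells now '.'): 15

Answer: 15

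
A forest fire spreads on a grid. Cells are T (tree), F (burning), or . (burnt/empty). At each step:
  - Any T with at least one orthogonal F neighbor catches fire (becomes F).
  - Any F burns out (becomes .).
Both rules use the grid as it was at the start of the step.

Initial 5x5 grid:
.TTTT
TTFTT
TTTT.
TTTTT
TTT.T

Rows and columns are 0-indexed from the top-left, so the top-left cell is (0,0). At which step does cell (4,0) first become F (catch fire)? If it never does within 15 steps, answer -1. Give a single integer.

Step 1: cell (4,0)='T' (+4 fires, +1 burnt)
Step 2: cell (4,0)='T' (+7 fires, +4 burnt)
Step 3: cell (4,0)='T' (+5 fires, +7 burnt)
Step 4: cell (4,0)='T' (+3 fires, +5 burnt)
Step 5: cell (4,0)='F' (+2 fires, +3 burnt)
  -> target ignites at step 5
Step 6: cell (4,0)='.' (+0 fires, +2 burnt)
  fire out at step 6

5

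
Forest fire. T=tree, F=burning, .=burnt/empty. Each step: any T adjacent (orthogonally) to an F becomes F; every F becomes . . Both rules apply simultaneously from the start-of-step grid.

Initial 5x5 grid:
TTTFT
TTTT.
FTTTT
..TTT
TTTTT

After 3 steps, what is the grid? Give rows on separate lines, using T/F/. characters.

Step 1: 5 trees catch fire, 2 burn out
  TTF.F
  FTTF.
  .FTTT
  ..TTT
  TTTTT
Step 2: 6 trees catch fire, 5 burn out
  FF...
  .FF..
  ..FFT
  ..TTT
  TTTTT
Step 3: 3 trees catch fire, 6 burn out
  .....
  .....
  ....F
  ..FFT
  TTTTT

.....
.....
....F
..FFT
TTTTT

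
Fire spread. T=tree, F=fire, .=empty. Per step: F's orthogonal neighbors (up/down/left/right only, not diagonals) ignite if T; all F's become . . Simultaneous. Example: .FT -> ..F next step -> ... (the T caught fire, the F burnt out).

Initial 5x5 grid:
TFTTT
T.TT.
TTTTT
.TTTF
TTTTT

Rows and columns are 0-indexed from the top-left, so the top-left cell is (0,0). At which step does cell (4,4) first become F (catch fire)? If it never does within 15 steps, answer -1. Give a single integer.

Step 1: cell (4,4)='F' (+5 fires, +2 burnt)
  -> target ignites at step 1
Step 2: cell (4,4)='.' (+6 fires, +5 burnt)
Step 3: cell (4,4)='.' (+6 fires, +6 burnt)
Step 4: cell (4,4)='.' (+2 fires, +6 burnt)
Step 5: cell (4,4)='.' (+1 fires, +2 burnt)
Step 6: cell (4,4)='.' (+0 fires, +1 burnt)
  fire out at step 6

1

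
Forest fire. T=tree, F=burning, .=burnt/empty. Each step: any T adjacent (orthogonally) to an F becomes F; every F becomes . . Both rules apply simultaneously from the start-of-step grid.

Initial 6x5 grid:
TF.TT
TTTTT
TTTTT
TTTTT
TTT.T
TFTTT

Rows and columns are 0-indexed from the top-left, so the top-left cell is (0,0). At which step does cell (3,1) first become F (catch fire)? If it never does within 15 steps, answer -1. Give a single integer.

Step 1: cell (3,1)='T' (+5 fires, +2 burnt)
Step 2: cell (3,1)='F' (+7 fires, +5 burnt)
  -> target ignites at step 2
Step 3: cell (3,1)='.' (+6 fires, +7 burnt)
Step 4: cell (3,1)='.' (+5 fires, +6 burnt)
Step 5: cell (3,1)='.' (+3 fires, +5 burnt)
Step 6: cell (3,1)='.' (+0 fires, +3 burnt)
  fire out at step 6

2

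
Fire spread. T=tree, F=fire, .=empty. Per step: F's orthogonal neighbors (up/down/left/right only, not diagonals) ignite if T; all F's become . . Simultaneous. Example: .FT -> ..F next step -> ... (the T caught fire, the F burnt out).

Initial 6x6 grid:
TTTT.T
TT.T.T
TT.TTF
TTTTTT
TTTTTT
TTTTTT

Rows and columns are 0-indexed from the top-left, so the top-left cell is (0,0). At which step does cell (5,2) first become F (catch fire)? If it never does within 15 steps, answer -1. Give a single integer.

Step 1: cell (5,2)='T' (+3 fires, +1 burnt)
Step 2: cell (5,2)='T' (+4 fires, +3 burnt)
Step 3: cell (5,2)='T' (+4 fires, +4 burnt)
Step 4: cell (5,2)='T' (+4 fires, +4 burnt)
Step 5: cell (5,2)='T' (+4 fires, +4 burnt)
Step 6: cell (5,2)='F' (+5 fires, +4 burnt)
  -> target ignites at step 6
Step 7: cell (5,2)='.' (+5 fires, +5 burnt)
Step 8: cell (5,2)='.' (+2 fires, +5 burnt)
Step 9: cell (5,2)='.' (+0 fires, +2 burnt)
  fire out at step 9

6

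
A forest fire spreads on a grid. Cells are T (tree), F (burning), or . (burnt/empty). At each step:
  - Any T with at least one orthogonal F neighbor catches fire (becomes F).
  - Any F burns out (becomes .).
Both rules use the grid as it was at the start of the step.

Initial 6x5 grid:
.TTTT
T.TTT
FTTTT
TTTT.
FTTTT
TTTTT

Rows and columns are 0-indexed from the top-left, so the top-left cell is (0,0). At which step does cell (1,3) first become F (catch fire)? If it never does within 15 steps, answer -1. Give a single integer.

Step 1: cell (1,3)='T' (+5 fires, +2 burnt)
Step 2: cell (1,3)='T' (+4 fires, +5 burnt)
Step 3: cell (1,3)='T' (+5 fires, +4 burnt)
Step 4: cell (1,3)='F' (+6 fires, +5 burnt)
  -> target ignites at step 4
Step 5: cell (1,3)='.' (+4 fires, +6 burnt)
Step 6: cell (1,3)='.' (+1 fires, +4 burnt)
Step 7: cell (1,3)='.' (+0 fires, +1 burnt)
  fire out at step 7

4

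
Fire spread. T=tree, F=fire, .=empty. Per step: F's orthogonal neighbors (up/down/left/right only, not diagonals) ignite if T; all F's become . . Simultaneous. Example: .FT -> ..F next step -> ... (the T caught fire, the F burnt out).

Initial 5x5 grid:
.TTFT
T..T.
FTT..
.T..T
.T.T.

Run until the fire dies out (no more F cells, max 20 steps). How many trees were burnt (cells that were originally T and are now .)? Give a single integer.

Step 1: +5 fires, +2 burnt (F count now 5)
Step 2: +3 fires, +5 burnt (F count now 3)
Step 3: +1 fires, +3 burnt (F count now 1)
Step 4: +0 fires, +1 burnt (F count now 0)
Fire out after step 4
Initially T: 11, now '.': 23
Total burnt (originally-T cells now '.'): 9

Answer: 9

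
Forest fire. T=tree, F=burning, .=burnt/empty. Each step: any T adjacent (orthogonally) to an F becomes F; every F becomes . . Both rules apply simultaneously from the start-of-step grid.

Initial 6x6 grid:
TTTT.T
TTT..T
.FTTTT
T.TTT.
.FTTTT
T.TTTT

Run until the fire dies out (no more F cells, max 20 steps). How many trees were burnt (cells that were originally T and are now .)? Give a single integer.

Step 1: +3 fires, +2 burnt (F count now 3)
Step 2: +7 fires, +3 burnt (F count now 7)
Step 3: +6 fires, +7 burnt (F count now 6)
Step 4: +5 fires, +6 burnt (F count now 5)
Step 5: +2 fires, +5 burnt (F count now 2)
Step 6: +1 fires, +2 burnt (F count now 1)
Step 7: +0 fires, +1 burnt (F count now 0)
Fire out after step 7
Initially T: 26, now '.': 34
Total burnt (originally-T cells now '.'): 24

Answer: 24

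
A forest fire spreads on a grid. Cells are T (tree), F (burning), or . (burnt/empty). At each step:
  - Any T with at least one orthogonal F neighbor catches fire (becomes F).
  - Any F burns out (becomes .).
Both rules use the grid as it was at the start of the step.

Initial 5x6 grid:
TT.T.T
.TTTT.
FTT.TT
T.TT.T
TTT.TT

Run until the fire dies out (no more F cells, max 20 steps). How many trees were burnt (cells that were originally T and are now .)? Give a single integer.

Step 1: +2 fires, +1 burnt (F count now 2)
Step 2: +3 fires, +2 burnt (F count now 3)
Step 3: +4 fires, +3 burnt (F count now 4)
Step 4: +4 fires, +4 burnt (F count now 4)
Step 5: +2 fires, +4 burnt (F count now 2)
Step 6: +1 fires, +2 burnt (F count now 1)
Step 7: +1 fires, +1 burnt (F count now 1)
Step 8: +1 fires, +1 burnt (F count now 1)
Step 9: +1 fires, +1 burnt (F count now 1)
Step 10: +1 fires, +1 burnt (F count now 1)
Step 11: +0 fires, +1 burnt (F count now 0)
Fire out after step 11
Initially T: 21, now '.': 29
Total burnt (originally-T cells now '.'): 20

Answer: 20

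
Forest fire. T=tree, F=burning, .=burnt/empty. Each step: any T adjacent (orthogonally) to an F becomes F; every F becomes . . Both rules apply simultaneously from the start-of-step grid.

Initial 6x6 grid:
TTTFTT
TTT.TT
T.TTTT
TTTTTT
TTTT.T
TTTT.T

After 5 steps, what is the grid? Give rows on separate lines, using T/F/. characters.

Step 1: 2 trees catch fire, 1 burn out
  TTF.FT
  TTT.TT
  T.TTTT
  TTTTTT
  TTTT.T
  TTTT.T
Step 2: 4 trees catch fire, 2 burn out
  TF...F
  TTF.FT
  T.TTTT
  TTTTTT
  TTTT.T
  TTTT.T
Step 3: 5 trees catch fire, 4 burn out
  F.....
  TF...F
  T.FTFT
  TTTTTT
  TTTT.T
  TTTT.T
Step 4: 5 trees catch fire, 5 burn out
  ......
  F.....
  T..F.F
  TTFTFT
  TTTT.T
  TTTT.T
Step 5: 5 trees catch fire, 5 burn out
  ......
  ......
  F.....
  TF.F.F
  TTFT.T
  TTTT.T

......
......
F.....
TF.F.F
TTFT.T
TTTT.T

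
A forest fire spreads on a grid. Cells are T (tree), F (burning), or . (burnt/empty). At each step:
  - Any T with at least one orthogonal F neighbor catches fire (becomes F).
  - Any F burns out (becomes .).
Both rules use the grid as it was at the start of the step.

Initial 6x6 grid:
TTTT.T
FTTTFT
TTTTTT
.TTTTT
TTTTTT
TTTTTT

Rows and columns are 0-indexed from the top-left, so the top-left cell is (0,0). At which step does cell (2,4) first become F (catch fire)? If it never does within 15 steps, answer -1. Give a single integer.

Step 1: cell (2,4)='F' (+6 fires, +2 burnt)
  -> target ignites at step 1
Step 2: cell (2,4)='.' (+8 fires, +6 burnt)
Step 3: cell (2,4)='.' (+6 fires, +8 burnt)
Step 4: cell (2,4)='.' (+5 fires, +6 burnt)
Step 5: cell (2,4)='.' (+5 fires, +5 burnt)
Step 6: cell (2,4)='.' (+2 fires, +5 burnt)
Step 7: cell (2,4)='.' (+0 fires, +2 burnt)
  fire out at step 7

1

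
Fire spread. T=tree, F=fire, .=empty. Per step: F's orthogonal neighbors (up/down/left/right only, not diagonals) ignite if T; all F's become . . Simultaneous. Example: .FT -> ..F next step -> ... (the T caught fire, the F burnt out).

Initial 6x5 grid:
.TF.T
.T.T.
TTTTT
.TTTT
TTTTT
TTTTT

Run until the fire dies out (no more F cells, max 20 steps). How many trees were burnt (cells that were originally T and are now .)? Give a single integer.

Answer: 22

Derivation:
Step 1: +1 fires, +1 burnt (F count now 1)
Step 2: +1 fires, +1 burnt (F count now 1)
Step 3: +1 fires, +1 burnt (F count now 1)
Step 4: +3 fires, +1 burnt (F count now 3)
Step 5: +3 fires, +3 burnt (F count now 3)
Step 6: +6 fires, +3 burnt (F count now 6)
Step 7: +4 fires, +6 burnt (F count now 4)
Step 8: +2 fires, +4 burnt (F count now 2)
Step 9: +1 fires, +2 burnt (F count now 1)
Step 10: +0 fires, +1 burnt (F count now 0)
Fire out after step 10
Initially T: 23, now '.': 29
Total burnt (originally-T cells now '.'): 22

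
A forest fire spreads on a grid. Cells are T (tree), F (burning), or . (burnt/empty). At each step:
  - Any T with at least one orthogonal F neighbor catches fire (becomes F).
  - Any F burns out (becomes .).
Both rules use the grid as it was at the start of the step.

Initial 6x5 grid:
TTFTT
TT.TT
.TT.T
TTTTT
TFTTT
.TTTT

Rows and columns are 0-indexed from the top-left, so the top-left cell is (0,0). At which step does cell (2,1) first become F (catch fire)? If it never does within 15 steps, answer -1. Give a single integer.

Step 1: cell (2,1)='T' (+6 fires, +2 burnt)
Step 2: cell (2,1)='F' (+9 fires, +6 burnt)
  -> target ignites at step 2
Step 3: cell (2,1)='.' (+6 fires, +9 burnt)
Step 4: cell (2,1)='.' (+3 fires, +6 burnt)
Step 5: cell (2,1)='.' (+0 fires, +3 burnt)
  fire out at step 5

2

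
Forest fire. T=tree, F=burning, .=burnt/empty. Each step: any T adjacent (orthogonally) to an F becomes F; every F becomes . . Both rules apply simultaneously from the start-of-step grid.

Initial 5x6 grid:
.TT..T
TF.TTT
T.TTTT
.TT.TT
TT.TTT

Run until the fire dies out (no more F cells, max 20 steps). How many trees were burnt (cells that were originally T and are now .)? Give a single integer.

Step 1: +2 fires, +1 burnt (F count now 2)
Step 2: +2 fires, +2 burnt (F count now 2)
Step 3: +0 fires, +2 burnt (F count now 0)
Fire out after step 3
Initially T: 21, now '.': 13
Total burnt (originally-T cells now '.'): 4

Answer: 4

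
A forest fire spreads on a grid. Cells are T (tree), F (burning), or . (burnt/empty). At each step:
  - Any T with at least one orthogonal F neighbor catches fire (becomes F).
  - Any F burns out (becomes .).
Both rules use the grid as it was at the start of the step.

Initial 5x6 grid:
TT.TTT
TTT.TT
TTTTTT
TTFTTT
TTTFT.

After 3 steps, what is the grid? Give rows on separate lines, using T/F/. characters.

Step 1: 5 trees catch fire, 2 burn out
  TT.TTT
  TTT.TT
  TTFTTT
  TF.FTT
  TTF.F.
Step 2: 6 trees catch fire, 5 burn out
  TT.TTT
  TTF.TT
  TF.FTT
  F...FT
  TF....
Step 3: 5 trees catch fire, 6 burn out
  TT.TTT
  TF..TT
  F...FT
  .....F
  F.....

TT.TTT
TF..TT
F...FT
.....F
F.....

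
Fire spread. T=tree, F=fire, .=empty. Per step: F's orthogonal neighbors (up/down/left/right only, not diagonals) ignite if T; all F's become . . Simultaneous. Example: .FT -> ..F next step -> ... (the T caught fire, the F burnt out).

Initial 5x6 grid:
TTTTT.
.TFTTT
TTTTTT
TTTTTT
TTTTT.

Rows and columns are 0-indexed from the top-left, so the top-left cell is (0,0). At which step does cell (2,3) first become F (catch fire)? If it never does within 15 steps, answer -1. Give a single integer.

Step 1: cell (2,3)='T' (+4 fires, +1 burnt)
Step 2: cell (2,3)='F' (+6 fires, +4 burnt)
  -> target ignites at step 2
Step 3: cell (2,3)='.' (+8 fires, +6 burnt)
Step 4: cell (2,3)='.' (+5 fires, +8 burnt)
Step 5: cell (2,3)='.' (+3 fires, +5 burnt)
Step 6: cell (2,3)='.' (+0 fires, +3 burnt)
  fire out at step 6

2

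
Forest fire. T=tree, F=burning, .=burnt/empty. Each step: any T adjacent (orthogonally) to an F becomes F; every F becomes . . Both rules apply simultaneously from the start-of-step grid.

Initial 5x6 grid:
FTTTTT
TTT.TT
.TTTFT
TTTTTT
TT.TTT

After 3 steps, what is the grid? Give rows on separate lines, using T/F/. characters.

Step 1: 6 trees catch fire, 2 burn out
  .FTTTT
  FTT.FT
  .TTF.F
  TTTTFT
  TT.TTT
Step 2: 8 trees catch fire, 6 burn out
  ..FTFT
  .FT..F
  .TF...
  TTTF.F
  TT.TFT
Step 3: 7 trees catch fire, 8 burn out
  ...F.F
  ..F...
  .F....
  TTF...
  TT.F.F

...F.F
..F...
.F....
TTF...
TT.F.F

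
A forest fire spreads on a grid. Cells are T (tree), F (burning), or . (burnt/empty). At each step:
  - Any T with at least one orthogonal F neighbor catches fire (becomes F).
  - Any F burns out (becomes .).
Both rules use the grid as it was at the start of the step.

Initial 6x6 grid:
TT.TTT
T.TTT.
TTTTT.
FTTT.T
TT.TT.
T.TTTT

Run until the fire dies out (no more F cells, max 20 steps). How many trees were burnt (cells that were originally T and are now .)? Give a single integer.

Step 1: +3 fires, +1 burnt (F count now 3)
Step 2: +5 fires, +3 burnt (F count now 5)
Step 3: +3 fires, +5 burnt (F count now 3)
Step 4: +4 fires, +3 burnt (F count now 4)
Step 5: +4 fires, +4 burnt (F count now 4)
Step 6: +4 fires, +4 burnt (F count now 4)
Step 7: +2 fires, +4 burnt (F count now 2)
Step 8: +1 fires, +2 burnt (F count now 1)
Step 9: +0 fires, +1 burnt (F count now 0)
Fire out after step 9
Initially T: 27, now '.': 35
Total burnt (originally-T cells now '.'): 26

Answer: 26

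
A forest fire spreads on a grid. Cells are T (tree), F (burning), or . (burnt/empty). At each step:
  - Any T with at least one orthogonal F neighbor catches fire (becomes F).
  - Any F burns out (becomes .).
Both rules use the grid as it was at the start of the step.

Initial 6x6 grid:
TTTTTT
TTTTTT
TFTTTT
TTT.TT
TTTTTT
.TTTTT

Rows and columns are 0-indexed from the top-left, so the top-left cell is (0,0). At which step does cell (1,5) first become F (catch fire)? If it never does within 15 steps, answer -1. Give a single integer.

Step 1: cell (1,5)='T' (+4 fires, +1 burnt)
Step 2: cell (1,5)='T' (+7 fires, +4 burnt)
Step 3: cell (1,5)='T' (+7 fires, +7 burnt)
Step 4: cell (1,5)='T' (+6 fires, +7 burnt)
Step 5: cell (1,5)='F' (+5 fires, +6 burnt)
  -> target ignites at step 5
Step 6: cell (1,5)='.' (+3 fires, +5 burnt)
Step 7: cell (1,5)='.' (+1 fires, +3 burnt)
Step 8: cell (1,5)='.' (+0 fires, +1 burnt)
  fire out at step 8

5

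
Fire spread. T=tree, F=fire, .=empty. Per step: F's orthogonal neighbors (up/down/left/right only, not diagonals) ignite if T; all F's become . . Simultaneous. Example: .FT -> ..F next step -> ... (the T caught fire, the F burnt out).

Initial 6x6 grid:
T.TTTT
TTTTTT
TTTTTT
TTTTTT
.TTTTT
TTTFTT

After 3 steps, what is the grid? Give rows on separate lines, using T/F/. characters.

Step 1: 3 trees catch fire, 1 burn out
  T.TTTT
  TTTTTT
  TTTTTT
  TTTTTT
  .TTFTT
  TTF.FT
Step 2: 5 trees catch fire, 3 burn out
  T.TTTT
  TTTTTT
  TTTTTT
  TTTFTT
  .TF.FT
  TF...F
Step 3: 6 trees catch fire, 5 burn out
  T.TTTT
  TTTTTT
  TTTFTT
  TTF.FT
  .F...F
  F.....

T.TTTT
TTTTTT
TTTFTT
TTF.FT
.F...F
F.....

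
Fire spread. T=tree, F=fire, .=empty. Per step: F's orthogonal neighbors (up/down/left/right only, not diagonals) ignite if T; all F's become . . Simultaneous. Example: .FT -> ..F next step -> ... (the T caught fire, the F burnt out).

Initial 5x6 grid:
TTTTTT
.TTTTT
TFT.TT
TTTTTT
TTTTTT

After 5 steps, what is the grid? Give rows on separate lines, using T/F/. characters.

Step 1: 4 trees catch fire, 1 burn out
  TTTTTT
  .FTTTT
  F.F.TT
  TFTTTT
  TTTTTT
Step 2: 5 trees catch fire, 4 burn out
  TFTTTT
  ..FTTT
  ....TT
  F.FTTT
  TFTTTT
Step 3: 6 trees catch fire, 5 burn out
  F.FTTT
  ...FTT
  ....TT
  ...FTT
  F.FTTT
Step 4: 4 trees catch fire, 6 burn out
  ...FTT
  ....FT
  ....TT
  ....FT
  ...FTT
Step 5: 5 trees catch fire, 4 burn out
  ....FT
  .....F
  ....FT
  .....F
  ....FT

....FT
.....F
....FT
.....F
....FT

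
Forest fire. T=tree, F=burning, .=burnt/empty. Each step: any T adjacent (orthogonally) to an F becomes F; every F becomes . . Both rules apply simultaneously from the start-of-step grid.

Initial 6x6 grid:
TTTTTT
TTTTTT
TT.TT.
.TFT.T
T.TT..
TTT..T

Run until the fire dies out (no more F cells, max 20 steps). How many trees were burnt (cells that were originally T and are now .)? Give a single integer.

Step 1: +3 fires, +1 burnt (F count now 3)
Step 2: +4 fires, +3 burnt (F count now 4)
Step 3: +5 fires, +4 burnt (F count now 5)
Step 4: +6 fires, +5 burnt (F count now 6)
Step 5: +5 fires, +6 burnt (F count now 5)
Step 6: +1 fires, +5 burnt (F count now 1)
Step 7: +0 fires, +1 burnt (F count now 0)
Fire out after step 7
Initially T: 26, now '.': 34
Total burnt (originally-T cells now '.'): 24

Answer: 24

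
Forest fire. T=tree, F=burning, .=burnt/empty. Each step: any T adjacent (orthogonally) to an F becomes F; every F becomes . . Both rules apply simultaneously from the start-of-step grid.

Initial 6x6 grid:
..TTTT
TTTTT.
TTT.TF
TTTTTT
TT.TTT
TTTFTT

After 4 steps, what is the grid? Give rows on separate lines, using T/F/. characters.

Step 1: 5 trees catch fire, 2 burn out
  ..TTTT
  TTTTT.
  TTT.F.
  TTTTTF
  TT.FTT
  TTF.FT
Step 2: 7 trees catch fire, 5 burn out
  ..TTTT
  TTTTF.
  TTT...
  TTTFF.
  TT..FF
  TF...F
Step 3: 5 trees catch fire, 7 burn out
  ..TTFT
  TTTF..
  TTT...
  TTF...
  TF....
  F.....
Step 4: 6 trees catch fire, 5 burn out
  ..TF.F
  TTF...
  TTF...
  TF....
  F.....
  ......

..TF.F
TTF...
TTF...
TF....
F.....
......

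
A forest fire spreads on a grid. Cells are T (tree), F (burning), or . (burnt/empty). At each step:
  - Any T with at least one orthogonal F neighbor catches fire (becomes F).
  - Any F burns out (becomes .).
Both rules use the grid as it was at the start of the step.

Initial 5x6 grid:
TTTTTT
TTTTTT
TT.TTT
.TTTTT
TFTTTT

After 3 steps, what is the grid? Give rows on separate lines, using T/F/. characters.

Step 1: 3 trees catch fire, 1 burn out
  TTTTTT
  TTTTTT
  TT.TTT
  .FTTTT
  F.FTTT
Step 2: 3 trees catch fire, 3 burn out
  TTTTTT
  TTTTTT
  TF.TTT
  ..FTTT
  ...FTT
Step 3: 4 trees catch fire, 3 burn out
  TTTTTT
  TFTTTT
  F..TTT
  ...FTT
  ....FT

TTTTTT
TFTTTT
F..TTT
...FTT
....FT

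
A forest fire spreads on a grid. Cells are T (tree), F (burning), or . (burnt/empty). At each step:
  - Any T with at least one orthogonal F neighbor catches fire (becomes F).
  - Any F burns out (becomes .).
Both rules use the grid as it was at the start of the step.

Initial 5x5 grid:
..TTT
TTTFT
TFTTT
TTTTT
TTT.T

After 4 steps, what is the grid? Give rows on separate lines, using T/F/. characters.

Step 1: 8 trees catch fire, 2 burn out
  ..TFT
  TFF.F
  F.FFT
  TFTTT
  TTT.T
Step 2: 8 trees catch fire, 8 burn out
  ..F.F
  F....
  ....F
  F.FFT
  TFT.T
Step 3: 3 trees catch fire, 8 burn out
  .....
  .....
  .....
  ....F
  F.F.T
Step 4: 1 trees catch fire, 3 burn out
  .....
  .....
  .....
  .....
  ....F

.....
.....
.....
.....
....F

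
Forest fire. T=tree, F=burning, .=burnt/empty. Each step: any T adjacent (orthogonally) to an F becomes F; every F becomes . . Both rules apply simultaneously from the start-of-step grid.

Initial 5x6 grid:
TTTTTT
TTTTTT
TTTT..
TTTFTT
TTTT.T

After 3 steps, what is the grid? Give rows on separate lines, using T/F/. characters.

Step 1: 4 trees catch fire, 1 burn out
  TTTTTT
  TTTTTT
  TTTF..
  TTF.FT
  TTTF.T
Step 2: 5 trees catch fire, 4 burn out
  TTTTTT
  TTTFTT
  TTF...
  TF...F
  TTF..T
Step 3: 7 trees catch fire, 5 burn out
  TTTFTT
  TTF.FT
  TF....
  F.....
  TF...F

TTTFTT
TTF.FT
TF....
F.....
TF...F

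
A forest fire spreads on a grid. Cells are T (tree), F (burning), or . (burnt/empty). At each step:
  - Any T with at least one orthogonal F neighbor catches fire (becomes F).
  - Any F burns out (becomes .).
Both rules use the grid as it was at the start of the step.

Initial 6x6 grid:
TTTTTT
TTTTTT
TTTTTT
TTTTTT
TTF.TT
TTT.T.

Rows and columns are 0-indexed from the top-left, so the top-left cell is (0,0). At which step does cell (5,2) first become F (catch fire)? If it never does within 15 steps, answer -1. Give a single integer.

Step 1: cell (5,2)='F' (+3 fires, +1 burnt)
  -> target ignites at step 1
Step 2: cell (5,2)='.' (+5 fires, +3 burnt)
Step 3: cell (5,2)='.' (+6 fires, +5 burnt)
Step 4: cell (5,2)='.' (+7 fires, +6 burnt)
Step 5: cell (5,2)='.' (+7 fires, +7 burnt)
Step 6: cell (5,2)='.' (+3 fires, +7 burnt)
Step 7: cell (5,2)='.' (+1 fires, +3 burnt)
Step 8: cell (5,2)='.' (+0 fires, +1 burnt)
  fire out at step 8

1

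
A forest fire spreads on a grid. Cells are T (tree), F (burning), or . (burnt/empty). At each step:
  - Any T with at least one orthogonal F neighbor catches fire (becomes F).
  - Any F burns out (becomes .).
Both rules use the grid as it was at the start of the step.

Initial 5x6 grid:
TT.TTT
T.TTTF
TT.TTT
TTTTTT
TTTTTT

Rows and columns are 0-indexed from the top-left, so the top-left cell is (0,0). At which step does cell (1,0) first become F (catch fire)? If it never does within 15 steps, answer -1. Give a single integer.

Step 1: cell (1,0)='T' (+3 fires, +1 burnt)
Step 2: cell (1,0)='T' (+4 fires, +3 burnt)
Step 3: cell (1,0)='T' (+5 fires, +4 burnt)
Step 4: cell (1,0)='T' (+2 fires, +5 burnt)
Step 5: cell (1,0)='T' (+2 fires, +2 burnt)
Step 6: cell (1,0)='T' (+2 fires, +2 burnt)
Step 7: cell (1,0)='T' (+3 fires, +2 burnt)
Step 8: cell (1,0)='T' (+2 fires, +3 burnt)
Step 9: cell (1,0)='F' (+1 fires, +2 burnt)
  -> target ignites at step 9
Step 10: cell (1,0)='.' (+1 fires, +1 burnt)
Step 11: cell (1,0)='.' (+1 fires, +1 burnt)
Step 12: cell (1,0)='.' (+0 fires, +1 burnt)
  fire out at step 12

9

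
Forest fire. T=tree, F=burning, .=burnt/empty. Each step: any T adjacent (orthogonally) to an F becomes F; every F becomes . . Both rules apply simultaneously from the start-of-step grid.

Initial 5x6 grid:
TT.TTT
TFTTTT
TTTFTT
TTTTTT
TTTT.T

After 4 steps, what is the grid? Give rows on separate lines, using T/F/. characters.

Step 1: 8 trees catch fire, 2 burn out
  TF.TTT
  F.FFTT
  TFF.FT
  TTTFTT
  TTTT.T
Step 2: 9 trees catch fire, 8 burn out
  F..FTT
  ....FT
  F....F
  TFF.FT
  TTTF.T
Step 3: 6 trees catch fire, 9 burn out
  ....FT
  .....F
  ......
  F....F
  TFF..T
Step 4: 3 trees catch fire, 6 burn out
  .....F
  ......
  ......
  ......
  F....F

.....F
......
......
......
F....F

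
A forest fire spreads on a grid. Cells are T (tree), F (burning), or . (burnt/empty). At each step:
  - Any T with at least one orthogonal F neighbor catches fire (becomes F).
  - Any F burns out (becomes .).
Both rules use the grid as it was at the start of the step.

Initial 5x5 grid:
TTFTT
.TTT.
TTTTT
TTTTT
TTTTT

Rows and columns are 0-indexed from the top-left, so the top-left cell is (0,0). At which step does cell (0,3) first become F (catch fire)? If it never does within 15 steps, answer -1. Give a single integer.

Step 1: cell (0,3)='F' (+3 fires, +1 burnt)
  -> target ignites at step 1
Step 2: cell (0,3)='.' (+5 fires, +3 burnt)
Step 3: cell (0,3)='.' (+3 fires, +5 burnt)
Step 4: cell (0,3)='.' (+5 fires, +3 burnt)
Step 5: cell (0,3)='.' (+4 fires, +5 burnt)
Step 6: cell (0,3)='.' (+2 fires, +4 burnt)
Step 7: cell (0,3)='.' (+0 fires, +2 burnt)
  fire out at step 7

1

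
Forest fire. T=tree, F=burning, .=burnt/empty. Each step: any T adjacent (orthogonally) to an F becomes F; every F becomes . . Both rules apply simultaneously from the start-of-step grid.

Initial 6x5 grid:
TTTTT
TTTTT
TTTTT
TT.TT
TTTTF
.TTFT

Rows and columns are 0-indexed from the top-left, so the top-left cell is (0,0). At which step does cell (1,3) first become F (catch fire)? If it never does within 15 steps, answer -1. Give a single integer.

Step 1: cell (1,3)='T' (+4 fires, +2 burnt)
Step 2: cell (1,3)='T' (+4 fires, +4 burnt)
Step 3: cell (1,3)='T' (+3 fires, +4 burnt)
Step 4: cell (1,3)='F' (+5 fires, +3 burnt)
  -> target ignites at step 4
Step 5: cell (1,3)='.' (+4 fires, +5 burnt)
Step 6: cell (1,3)='.' (+3 fires, +4 burnt)
Step 7: cell (1,3)='.' (+2 fires, +3 burnt)
Step 8: cell (1,3)='.' (+1 fires, +2 burnt)
Step 9: cell (1,3)='.' (+0 fires, +1 burnt)
  fire out at step 9

4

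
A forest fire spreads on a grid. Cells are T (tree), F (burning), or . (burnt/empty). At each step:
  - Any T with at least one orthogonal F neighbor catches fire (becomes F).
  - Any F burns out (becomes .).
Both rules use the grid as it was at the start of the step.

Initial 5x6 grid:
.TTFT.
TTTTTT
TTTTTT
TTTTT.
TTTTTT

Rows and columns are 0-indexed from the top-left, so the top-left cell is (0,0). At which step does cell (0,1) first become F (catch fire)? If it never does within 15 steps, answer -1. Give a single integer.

Step 1: cell (0,1)='T' (+3 fires, +1 burnt)
Step 2: cell (0,1)='F' (+4 fires, +3 burnt)
  -> target ignites at step 2
Step 3: cell (0,1)='.' (+5 fires, +4 burnt)
Step 4: cell (0,1)='.' (+6 fires, +5 burnt)
Step 5: cell (0,1)='.' (+4 fires, +6 burnt)
Step 6: cell (0,1)='.' (+3 fires, +4 burnt)
Step 7: cell (0,1)='.' (+1 fires, +3 burnt)
Step 8: cell (0,1)='.' (+0 fires, +1 burnt)
  fire out at step 8

2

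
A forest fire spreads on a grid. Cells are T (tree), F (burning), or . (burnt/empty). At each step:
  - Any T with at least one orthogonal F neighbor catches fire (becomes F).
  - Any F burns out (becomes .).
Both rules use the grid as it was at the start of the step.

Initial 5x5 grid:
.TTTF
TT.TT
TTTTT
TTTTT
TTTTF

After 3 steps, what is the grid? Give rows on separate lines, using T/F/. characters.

Step 1: 4 trees catch fire, 2 burn out
  .TTF.
  TT.TF
  TTTTT
  TTTTF
  TTTF.
Step 2: 5 trees catch fire, 4 burn out
  .TF..
  TT.F.
  TTTTF
  TTTF.
  TTF..
Step 3: 4 trees catch fire, 5 burn out
  .F...
  TT...
  TTTF.
  TTF..
  TF...

.F...
TT...
TTTF.
TTF..
TF...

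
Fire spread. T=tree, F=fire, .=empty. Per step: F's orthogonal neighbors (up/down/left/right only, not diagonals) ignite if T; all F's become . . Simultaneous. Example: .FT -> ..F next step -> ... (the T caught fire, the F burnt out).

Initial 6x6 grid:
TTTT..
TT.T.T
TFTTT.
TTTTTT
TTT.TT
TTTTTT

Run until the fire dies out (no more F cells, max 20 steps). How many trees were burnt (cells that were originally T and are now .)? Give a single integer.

Answer: 28

Derivation:
Step 1: +4 fires, +1 burnt (F count now 4)
Step 2: +6 fires, +4 burnt (F count now 6)
Step 3: +8 fires, +6 burnt (F count now 8)
Step 4: +4 fires, +8 burnt (F count now 4)
Step 5: +3 fires, +4 burnt (F count now 3)
Step 6: +2 fires, +3 burnt (F count now 2)
Step 7: +1 fires, +2 burnt (F count now 1)
Step 8: +0 fires, +1 burnt (F count now 0)
Fire out after step 8
Initially T: 29, now '.': 35
Total burnt (originally-T cells now '.'): 28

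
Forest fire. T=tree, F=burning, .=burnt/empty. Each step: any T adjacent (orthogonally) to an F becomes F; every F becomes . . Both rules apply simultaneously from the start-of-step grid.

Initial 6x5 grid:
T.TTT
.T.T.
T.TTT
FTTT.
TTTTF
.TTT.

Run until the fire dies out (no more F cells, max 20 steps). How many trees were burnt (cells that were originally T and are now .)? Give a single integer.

Answer: 18

Derivation:
Step 1: +4 fires, +2 burnt (F count now 4)
Step 2: +5 fires, +4 burnt (F count now 5)
Step 3: +4 fires, +5 burnt (F count now 4)
Step 4: +2 fires, +4 burnt (F count now 2)
Step 5: +1 fires, +2 burnt (F count now 1)
Step 6: +2 fires, +1 burnt (F count now 2)
Step 7: +0 fires, +2 burnt (F count now 0)
Fire out after step 7
Initially T: 20, now '.': 28
Total burnt (originally-T cells now '.'): 18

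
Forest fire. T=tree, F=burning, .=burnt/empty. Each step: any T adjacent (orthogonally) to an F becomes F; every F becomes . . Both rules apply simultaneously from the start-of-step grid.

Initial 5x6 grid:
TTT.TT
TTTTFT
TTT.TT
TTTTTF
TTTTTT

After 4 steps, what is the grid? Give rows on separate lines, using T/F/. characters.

Step 1: 7 trees catch fire, 2 burn out
  TTT.FT
  TTTF.F
  TTT.FF
  TTTTF.
  TTTTTF
Step 2: 4 trees catch fire, 7 burn out
  TTT..F
  TTF...
  TTT...
  TTTF..
  TTTTF.
Step 3: 5 trees catch fire, 4 burn out
  TTF...
  TF....
  TTF...
  TTF...
  TTTF..
Step 4: 5 trees catch fire, 5 burn out
  TF....
  F.....
  TF....
  TF....
  TTF...

TF....
F.....
TF....
TF....
TTF...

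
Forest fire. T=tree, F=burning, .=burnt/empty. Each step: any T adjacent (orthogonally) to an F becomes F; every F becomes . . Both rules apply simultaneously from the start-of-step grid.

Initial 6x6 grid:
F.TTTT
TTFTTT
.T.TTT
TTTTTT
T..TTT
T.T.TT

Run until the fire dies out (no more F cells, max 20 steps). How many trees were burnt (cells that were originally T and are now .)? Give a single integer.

Step 1: +4 fires, +2 burnt (F count now 4)
Step 2: +4 fires, +4 burnt (F count now 4)
Step 3: +5 fires, +4 burnt (F count now 5)
Step 4: +6 fires, +5 burnt (F count now 6)
Step 5: +3 fires, +6 burnt (F count now 3)
Step 6: +3 fires, +3 burnt (F count now 3)
Step 7: +1 fires, +3 burnt (F count now 1)
Step 8: +0 fires, +1 burnt (F count now 0)
Fire out after step 8
Initially T: 27, now '.': 35
Total burnt (originally-T cells now '.'): 26

Answer: 26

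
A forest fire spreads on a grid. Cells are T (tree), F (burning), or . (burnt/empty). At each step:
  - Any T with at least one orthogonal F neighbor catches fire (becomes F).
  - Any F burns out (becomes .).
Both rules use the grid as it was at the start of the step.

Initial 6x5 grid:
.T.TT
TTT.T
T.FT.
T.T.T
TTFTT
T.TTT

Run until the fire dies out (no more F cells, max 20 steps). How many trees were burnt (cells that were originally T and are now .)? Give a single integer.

Answer: 17

Derivation:
Step 1: +6 fires, +2 burnt (F count now 6)
Step 2: +4 fires, +6 burnt (F count now 4)
Step 3: +6 fires, +4 burnt (F count now 6)
Step 4: +1 fires, +6 burnt (F count now 1)
Step 5: +0 fires, +1 burnt (F count now 0)
Fire out after step 5
Initially T: 20, now '.': 27
Total burnt (originally-T cells now '.'): 17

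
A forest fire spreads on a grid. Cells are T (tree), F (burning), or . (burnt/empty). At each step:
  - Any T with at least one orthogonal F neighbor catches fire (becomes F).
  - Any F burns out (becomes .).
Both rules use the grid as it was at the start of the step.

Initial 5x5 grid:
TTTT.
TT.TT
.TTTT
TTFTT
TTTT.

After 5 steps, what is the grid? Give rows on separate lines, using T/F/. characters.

Step 1: 4 trees catch fire, 1 burn out
  TTTT.
  TT.TT
  .TFTT
  TF.FT
  TTFT.
Step 2: 6 trees catch fire, 4 burn out
  TTTT.
  TT.TT
  .F.FT
  F...F
  TF.F.
Step 3: 4 trees catch fire, 6 burn out
  TTTT.
  TF.FT
  ....F
  .....
  F....
Step 4: 4 trees catch fire, 4 burn out
  TFTF.
  F...F
  .....
  .....
  .....
Step 5: 2 trees catch fire, 4 burn out
  F.F..
  .....
  .....
  .....
  .....

F.F..
.....
.....
.....
.....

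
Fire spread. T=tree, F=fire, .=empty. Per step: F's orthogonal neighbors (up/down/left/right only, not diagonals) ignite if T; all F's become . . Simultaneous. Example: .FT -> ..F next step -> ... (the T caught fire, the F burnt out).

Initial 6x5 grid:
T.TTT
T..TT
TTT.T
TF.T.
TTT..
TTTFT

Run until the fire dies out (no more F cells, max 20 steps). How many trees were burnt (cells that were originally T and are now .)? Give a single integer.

Step 1: +5 fires, +2 burnt (F count now 5)
Step 2: +5 fires, +5 burnt (F count now 5)
Step 3: +2 fires, +5 burnt (F count now 2)
Step 4: +1 fires, +2 burnt (F count now 1)
Step 5: +0 fires, +1 burnt (F count now 0)
Fire out after step 5
Initially T: 20, now '.': 23
Total burnt (originally-T cells now '.'): 13

Answer: 13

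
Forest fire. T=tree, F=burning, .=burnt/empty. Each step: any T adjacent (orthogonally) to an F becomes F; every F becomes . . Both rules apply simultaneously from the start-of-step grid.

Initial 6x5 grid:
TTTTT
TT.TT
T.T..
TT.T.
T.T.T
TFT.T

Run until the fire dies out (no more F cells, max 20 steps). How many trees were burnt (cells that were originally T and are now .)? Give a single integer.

Step 1: +2 fires, +1 burnt (F count now 2)
Step 2: +2 fires, +2 burnt (F count now 2)
Step 3: +1 fires, +2 burnt (F count now 1)
Step 4: +2 fires, +1 burnt (F count now 2)
Step 5: +1 fires, +2 burnt (F count now 1)
Step 6: +2 fires, +1 burnt (F count now 2)
Step 7: +1 fires, +2 burnt (F count now 1)
Step 8: +1 fires, +1 burnt (F count now 1)
Step 9: +1 fires, +1 burnt (F count now 1)
Step 10: +2 fires, +1 burnt (F count now 2)
Step 11: +1 fires, +2 burnt (F count now 1)
Step 12: +0 fires, +1 burnt (F count now 0)
Fire out after step 12
Initially T: 20, now '.': 26
Total burnt (originally-T cells now '.'): 16

Answer: 16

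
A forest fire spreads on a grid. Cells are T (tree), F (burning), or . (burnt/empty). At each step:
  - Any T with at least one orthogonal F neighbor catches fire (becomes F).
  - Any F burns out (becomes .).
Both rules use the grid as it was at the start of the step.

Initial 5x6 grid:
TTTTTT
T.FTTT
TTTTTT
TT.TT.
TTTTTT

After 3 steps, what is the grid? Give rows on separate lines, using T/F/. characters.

Step 1: 3 trees catch fire, 1 burn out
  TTFTTT
  T..FTT
  TTFTTT
  TT.TT.
  TTTTTT
Step 2: 5 trees catch fire, 3 burn out
  TF.FTT
  T...FT
  TF.FTT
  TT.TT.
  TTTTTT
Step 3: 7 trees catch fire, 5 burn out
  F...FT
  T....F
  F...FT
  TF.FT.
  TTTTTT

F...FT
T....F
F...FT
TF.FT.
TTTTTT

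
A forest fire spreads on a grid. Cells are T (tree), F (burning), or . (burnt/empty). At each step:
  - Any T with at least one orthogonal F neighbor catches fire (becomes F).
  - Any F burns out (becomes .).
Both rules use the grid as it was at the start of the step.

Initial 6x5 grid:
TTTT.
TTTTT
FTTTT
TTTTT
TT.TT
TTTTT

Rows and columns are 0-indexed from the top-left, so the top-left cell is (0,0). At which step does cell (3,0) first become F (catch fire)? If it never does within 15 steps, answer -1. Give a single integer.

Step 1: cell (3,0)='F' (+3 fires, +1 burnt)
  -> target ignites at step 1
Step 2: cell (3,0)='.' (+5 fires, +3 burnt)
Step 3: cell (3,0)='.' (+6 fires, +5 burnt)
Step 4: cell (3,0)='.' (+5 fires, +6 burnt)
Step 5: cell (3,0)='.' (+5 fires, +5 burnt)
Step 6: cell (3,0)='.' (+2 fires, +5 burnt)
Step 7: cell (3,0)='.' (+1 fires, +2 burnt)
Step 8: cell (3,0)='.' (+0 fires, +1 burnt)
  fire out at step 8

1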